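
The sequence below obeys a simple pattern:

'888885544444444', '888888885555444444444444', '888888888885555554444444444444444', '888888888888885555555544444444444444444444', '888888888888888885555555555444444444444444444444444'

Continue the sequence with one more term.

888888888888888888885555555555554444444444444444444444444444

Term n consists of 3n-1 8's, followed by 2n-2 5's, followed by 4n 4's, where the shown terms are n = 2, 3, 4, 5, 6.
For the next term, n = 7, so the run lengths are 20, 12, 28.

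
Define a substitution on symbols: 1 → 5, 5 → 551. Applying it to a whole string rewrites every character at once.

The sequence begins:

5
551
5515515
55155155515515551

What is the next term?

Rewriting the 17 symbols of 55155155515515551 one by one yields 551 551 5 551 551 5 551 551 551 5 551 551 5 551 551 551 5; concatenated:

55155155515515551551551555155155515515515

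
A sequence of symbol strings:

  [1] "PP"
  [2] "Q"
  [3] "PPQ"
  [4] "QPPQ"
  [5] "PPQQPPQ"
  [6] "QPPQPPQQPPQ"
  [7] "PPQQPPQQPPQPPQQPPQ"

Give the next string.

This is a Fibonacci-style word recurrence s(k) = s(k−2)·s(k−1): e.g. PP·Q = PPQ.
The next term joins QPPQPPQQPPQ and PPQQPPQQPPQPPQQPPQ.

QPPQPPQQPPQPPQQPPQQPPQPPQQPPQ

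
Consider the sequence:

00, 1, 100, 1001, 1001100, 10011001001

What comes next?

This is a Fibonacci-style word recurrence s(k) = s(k−1)·s(k−2): e.g. 1·00 = 100.
Continuing: 10011001001 · 1001100 gives term 7.

100110010011001100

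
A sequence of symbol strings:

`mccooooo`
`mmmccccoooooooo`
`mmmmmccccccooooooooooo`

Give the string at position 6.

mmmmmmmmmmmccccccccccccoooooooooooooooooooo

The n-th term is 2n-1 m's then 2n c's then 3n+2 o's (n = 1, 2, …).
At n = 6 the blocks have lengths 11, 12, 20.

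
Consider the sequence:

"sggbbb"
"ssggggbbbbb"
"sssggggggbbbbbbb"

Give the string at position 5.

sssssggggggggggbbbbbbbbbbb

Term n consists of n s's, followed by 2n g's, followed by 2n+1 b's (n = 1, 2, …).
At n = 5 the blocks have lengths 5, 10, 11.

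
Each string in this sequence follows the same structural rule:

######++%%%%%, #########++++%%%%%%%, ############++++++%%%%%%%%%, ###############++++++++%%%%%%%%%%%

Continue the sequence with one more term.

##################++++++++++%%%%%%%%%%%%%

The n-th term is 3n #'s then 2n-2 +'s then 2n+1 %'s, where the shown terms are n = 2, 3, 4, 5.
At n = 6 the blocks have lengths 18, 10, 13.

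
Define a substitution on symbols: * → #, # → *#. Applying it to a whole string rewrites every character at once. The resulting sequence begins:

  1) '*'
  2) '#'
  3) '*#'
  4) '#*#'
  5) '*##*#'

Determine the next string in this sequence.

#*#*##*#

Apply φ to *##*# symbol by symbol: *→#, #→*#, #→*#, *→#, #→*#; joined: # *# *# # *#.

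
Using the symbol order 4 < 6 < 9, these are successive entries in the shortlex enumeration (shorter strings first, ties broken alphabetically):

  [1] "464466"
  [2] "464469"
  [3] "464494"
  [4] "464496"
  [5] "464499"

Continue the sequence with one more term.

Find the rightmost character of 464499 below 9, bump it to the next letter, and reset everything to its right to 4.

464644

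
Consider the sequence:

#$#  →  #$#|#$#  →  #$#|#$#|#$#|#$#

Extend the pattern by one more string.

#$#|#$#|#$#|#$#|#$#|#$#|#$#|#$#

Every step duplicates the string with '|' between the halves.
One more doubling of #$#|#$#|#$#|#$# gives the answer.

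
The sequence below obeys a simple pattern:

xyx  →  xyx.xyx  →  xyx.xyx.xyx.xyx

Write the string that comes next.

Every step duplicates the string with '.' between the halves.
Doubling xyx.xyx.xyx.xyx with '.' between the halves:

xyx.xyx.xyx.xyx.xyx.xyx.xyx.xyx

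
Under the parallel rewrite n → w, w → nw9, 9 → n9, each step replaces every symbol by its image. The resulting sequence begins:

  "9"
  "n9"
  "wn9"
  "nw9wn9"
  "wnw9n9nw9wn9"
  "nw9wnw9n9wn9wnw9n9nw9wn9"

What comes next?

Rewriting the 24 symbols of nw9wnw9n9wn9wnw9n9nw9wn9 one by one yields w nw9 n9 nw9 w nw9 n9 w n9 nw9 w n9 nw9 w nw9 n9 w n9 w nw9 n9 nw9 w n9; concatenated:

wnw9n9nw9wnw9n9wn9nw9wn9nw9wnw9n9wn9wnw9n9nw9wn9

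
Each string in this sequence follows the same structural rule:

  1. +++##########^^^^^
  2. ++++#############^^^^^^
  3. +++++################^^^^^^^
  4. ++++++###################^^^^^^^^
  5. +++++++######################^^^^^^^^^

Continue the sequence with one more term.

Each string has the form +^{n} #^{3n+1} ^^{n+2}, where the shown terms are n = 3, 4, 5, 6, 7.
For the next term, n = 8, so the run lengths are 8, 25, 10.

++++++++#########################^^^^^^^^^^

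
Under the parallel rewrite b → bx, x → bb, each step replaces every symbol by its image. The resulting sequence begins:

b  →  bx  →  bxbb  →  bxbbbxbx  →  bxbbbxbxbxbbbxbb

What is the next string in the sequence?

bxbbbxbxbxbbbxbbbxbbbxbxbxbbbxbx

Replace each of the 16 characters of bxbbbxbxbxbbbxbb in place — bx bb bx bx bx bb bx bb bx bb bx bx bx bb bx bx — and concatenate.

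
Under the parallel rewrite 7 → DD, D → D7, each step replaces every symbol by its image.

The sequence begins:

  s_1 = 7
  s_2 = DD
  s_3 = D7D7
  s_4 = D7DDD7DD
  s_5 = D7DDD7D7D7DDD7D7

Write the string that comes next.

Applying the rule to each of the 16 symbols of D7DDD7D7D7DDD7D7 gives the pieces D7 DD D7 D7 D7 DD D7 DD D7 DD D7 D7 D7 DD D7 DD, which concatenate to the answer.

D7DDD7D7D7DDD7DDD7DDD7D7D7DDD7DD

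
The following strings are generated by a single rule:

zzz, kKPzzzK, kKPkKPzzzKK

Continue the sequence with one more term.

s(k+1) = kKP·s(k)·K, so each term gains kKP as a prefix and K as a suffix.
Applying this once more to kKPkKPzzzKK:

kKPkKPkKPzzzKKK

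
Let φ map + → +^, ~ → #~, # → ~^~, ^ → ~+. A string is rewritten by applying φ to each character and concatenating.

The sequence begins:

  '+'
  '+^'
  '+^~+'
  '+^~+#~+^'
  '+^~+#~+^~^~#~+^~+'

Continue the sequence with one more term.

Rewriting the 17 symbols of +^~+#~+^~^~#~+^~+ one by one yields +^ ~+ #~ +^ ~^~ #~ +^ ~+ #~ ~+ #~ ~^~ #~ +^ ~+ #~ +^; concatenated:

+^~+#~+^~^~#~+^~+#~~+#~~^~#~+^~+#~+^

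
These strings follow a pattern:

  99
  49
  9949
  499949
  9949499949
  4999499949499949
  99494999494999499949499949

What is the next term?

499949994949994999494999494999499949499949

This is a Fibonacci-style word recurrence s(k) = s(k−2)·s(k−1): e.g. 99·49 = 9949.
Continuing: 4999499949499949 · 99494999494999499949499949 gives term 8.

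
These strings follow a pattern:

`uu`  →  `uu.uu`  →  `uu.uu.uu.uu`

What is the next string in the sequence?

Every step duplicates the string with '.' between the halves.
One more doubling of uu.uu.uu.uu gives the answer.

uu.uu.uu.uu.uu.uu.uu.uu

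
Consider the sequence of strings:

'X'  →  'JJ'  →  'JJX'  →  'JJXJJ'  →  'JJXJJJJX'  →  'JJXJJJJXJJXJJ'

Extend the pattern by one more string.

From term 3 onward, concatenate the last term with the second-to-last: JJ·X = JJX, JJX·JJ = JJXJJ, …
So term 7 is JJXJJJJXJJXJJ·JJXJJJJX.

JJXJJJJXJJXJJJJXJJJJX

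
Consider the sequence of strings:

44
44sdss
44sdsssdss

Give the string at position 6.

The strings grow by a fixed suffix sdss each time.
From 44sdsssdss, 3 further steps: 44sdsssdss → 44sdsssdsssdss → 44sdsssdsssdsssdss → (answer).

44sdsssdsssdsssdsssdss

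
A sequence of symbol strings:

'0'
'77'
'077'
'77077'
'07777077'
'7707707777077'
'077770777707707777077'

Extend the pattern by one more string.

7707707777077077770777707707777077

Each term (from the third on) is the two preceding terms concatenated in order: term 3 = 0·77 = 077.
So term 8 is 7707707777077·077770777707707777077.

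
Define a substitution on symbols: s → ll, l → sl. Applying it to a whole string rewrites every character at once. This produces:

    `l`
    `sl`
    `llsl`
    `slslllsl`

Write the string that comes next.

Apply φ to slslllsl symbol by symbol: s→ll, l→sl, s→ll, l→sl, l→sl, l→sl, s→ll, l→sl; joined: ll sl ll sl sl sl ll sl.

llslllslslslllsl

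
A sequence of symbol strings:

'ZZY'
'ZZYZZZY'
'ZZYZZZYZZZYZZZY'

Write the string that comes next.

Each string is two copies of the previous one joined by 'Z'.
Doubling ZZYZZZYZZZYZZZY with 'Z' between the halves:

ZZYZZZYZZZYZZZYZZZYZZZYZZZYZZZY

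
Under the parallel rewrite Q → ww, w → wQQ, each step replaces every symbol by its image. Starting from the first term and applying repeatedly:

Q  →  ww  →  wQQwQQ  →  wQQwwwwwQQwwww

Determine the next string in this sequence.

wQQwwwwwQQwQQwQQwQQwQQwwwwwQQwQQwQQwQQ

Replace each of the 14 characters of wQQwwwwwQQwwww in place — wQQ ww ww wQQ wQQ wQQ wQQ wQQ ww ww wQQ wQQ wQQ wQQ — and concatenate.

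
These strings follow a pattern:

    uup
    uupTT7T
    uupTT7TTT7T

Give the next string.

uupTT7TTT7TTT7T

The strings grow by a fixed suffix TT7T each time.
One more step from uupTT7TTT7T gives the answer.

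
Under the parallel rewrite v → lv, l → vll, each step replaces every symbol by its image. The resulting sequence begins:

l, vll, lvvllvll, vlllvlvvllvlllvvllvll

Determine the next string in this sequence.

lvvllvllvlllvvlllvlvvllvlllvvllvllvlllvlvvllvlllvvllvll

Applying the rule to each of the 21 symbols of vlllvlvvllvlllvvllvll gives the pieces lv vll vll vll lv vll lv lv vll vll lv vll vll vll lv lv vll vll lv vll vll, which concatenate to the answer.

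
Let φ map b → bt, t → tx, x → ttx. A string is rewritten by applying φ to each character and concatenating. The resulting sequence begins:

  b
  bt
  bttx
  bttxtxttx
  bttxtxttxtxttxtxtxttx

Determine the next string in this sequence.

bttxtxttxtxttxtxtxttxtxttxtxtxttxtxttxtxttxtxtxttx

φ(bttxtxttxtxttxtxtxttx) expands symbol-by-symbol to bt tx tx ttx tx ttx tx tx ttx tx ttx tx tx ttx tx ttx tx ttx tx tx ttx; joining the 21 pieces gives the next term.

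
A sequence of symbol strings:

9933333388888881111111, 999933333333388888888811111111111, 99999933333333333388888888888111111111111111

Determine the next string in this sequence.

Each string has the form 9^{2n-2} 3^{3n} 8^{2n+3} 1^{4n-1}, where the shown terms are n = 2, 3, 4.
Setting n = 5 gives 8, 15, 13, 19 characters in each block.

9999999933333333333333388888888888881111111111111111111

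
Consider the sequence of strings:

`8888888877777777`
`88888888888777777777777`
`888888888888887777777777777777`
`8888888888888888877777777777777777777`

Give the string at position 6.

888888888888888888888887777777777777777777777777777

Reading off run lengths: 8 runs 8, 11, 14, 17; 7 runs 8, 12, 16, 20 — each is linear in n, where the shown terms are n = 2, 3, 4, 5.
At n = 7 the blocks have lengths 23, 28.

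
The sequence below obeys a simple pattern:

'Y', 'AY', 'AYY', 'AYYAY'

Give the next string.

Each term (from the third on) is the previous term followed by the one before it: term 3 = AY·Y = AYY.
The next term joins AYYAY and AYY.

AYYAYAYY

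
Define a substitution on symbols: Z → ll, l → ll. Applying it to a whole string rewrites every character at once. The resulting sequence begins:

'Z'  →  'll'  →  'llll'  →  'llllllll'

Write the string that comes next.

llllllllllllllll

Apply φ to llllllll symbol by symbol: l→ll, l→ll, l→ll, l→ll, l→ll, l→ll, l→ll, l→ll; joined: ll ll ll ll ll ll ll ll.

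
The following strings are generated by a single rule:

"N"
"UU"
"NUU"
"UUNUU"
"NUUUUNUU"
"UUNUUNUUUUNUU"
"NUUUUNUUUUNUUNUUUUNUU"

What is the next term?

UUNUUNUUUUNUUNUUUUNUUUUNUUNUUUUNUU

Each term (from the third on) is the two preceding terms concatenated in order: term 3 = N·UU = NUU.
The next term joins UUNUUNUUUUNUU and NUUUUNUUUUNUUNUUUUNUU.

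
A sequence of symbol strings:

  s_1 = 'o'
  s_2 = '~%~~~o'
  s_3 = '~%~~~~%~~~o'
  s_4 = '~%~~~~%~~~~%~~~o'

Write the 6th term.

Each term is the previous one with ~%~~~ prepended.
From ~%~~~~%~~~~%~~~o, 2 further steps: ~%~~~~%~~~~%~~~o → ~%~~~~%~~~~%~~~~%~~~o → (answer).

~%~~~~%~~~~%~~~~%~~~~%~~~o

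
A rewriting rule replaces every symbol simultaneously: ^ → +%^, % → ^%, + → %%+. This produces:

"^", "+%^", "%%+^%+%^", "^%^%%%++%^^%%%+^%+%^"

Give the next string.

Replace each of the 20 characters of ^%^%%%++%^^%%%+^%+%^ in place — +%^ ^% +%^ ^% ^% ^% %%+ %%+ ^% +%^ +%^ ^% ^% ^% %%+ +%^ ^% %%+ ^% +%^ — and concatenate.

+%^^%+%^^%^%^%%%+%%+^%+%^+%^^%^%^%%%++%^^%%%+^%+%^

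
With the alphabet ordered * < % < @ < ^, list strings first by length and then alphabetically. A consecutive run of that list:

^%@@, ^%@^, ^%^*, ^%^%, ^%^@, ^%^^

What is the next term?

Treat ^%^^ as a base-4 numeral over the given alphabet and add one, carrying through any trailing ^'s.

^@**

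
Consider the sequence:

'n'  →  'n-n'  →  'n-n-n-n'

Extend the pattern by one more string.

Every step duplicates the string with '-' between the halves.
Doubling n-n-n-n with '-' between the halves:

n-n-n-n-n-n-n-n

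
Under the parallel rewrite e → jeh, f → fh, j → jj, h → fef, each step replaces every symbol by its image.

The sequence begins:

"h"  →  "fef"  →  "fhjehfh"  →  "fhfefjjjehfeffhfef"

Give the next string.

fhfeffhjehfhjjjjjjjehfeffhjehfhfhfeffhjehfh

φ(fhfefjjjehfeffhfef) expands symbol-by-symbol to fh fef fh jeh fh jj jj jj jeh fef fh jeh fh fh fef fh jeh fh; joining the 18 pieces gives the next term.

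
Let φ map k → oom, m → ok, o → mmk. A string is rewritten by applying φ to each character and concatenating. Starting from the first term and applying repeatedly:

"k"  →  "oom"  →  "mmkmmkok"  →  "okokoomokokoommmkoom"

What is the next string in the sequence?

mmkoommmkoommmkmmkokmmkoommmkoommmkmmkokokokoommmkmmkok

Replace each of the 20 characters of okokoomokokoommmkoom in place — mmk oom mmk oom mmk mmk ok mmk oom mmk oom mmk mmk ok ok ok oom mmk mmk ok — and concatenate.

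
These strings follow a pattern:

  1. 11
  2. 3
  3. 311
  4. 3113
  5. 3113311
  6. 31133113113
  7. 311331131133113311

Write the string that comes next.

This is a Fibonacci-style word recurrence s(k) = s(k−1)·s(k−2): e.g. 3·11 = 311.
So term 8 is 311331131133113311·31133113113.

31133113113311331131133113113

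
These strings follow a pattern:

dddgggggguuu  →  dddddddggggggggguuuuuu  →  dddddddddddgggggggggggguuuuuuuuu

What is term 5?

dddddddddddddddddddgggggggggggggggggguuuuuuuuuuuuuuu

Each string has the form d^{4n-1} g^{3n+3} u^{3n} (n = 1, 2, …).
Setting n = 5 gives 19, 18, 15 characters in each block.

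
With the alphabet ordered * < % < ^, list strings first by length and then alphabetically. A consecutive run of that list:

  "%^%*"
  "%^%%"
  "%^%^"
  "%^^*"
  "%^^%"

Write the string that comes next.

The successor of %^^% increments the rightmost position that isn't already ^ and resets every position after it to *.

%^^^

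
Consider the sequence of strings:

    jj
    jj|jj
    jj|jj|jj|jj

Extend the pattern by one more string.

s(k+1) = s(k)·|·s(k) — each term doubles the last with '|' between the halves.
So the next term is two copies of jj|jj|jj|jj with '|' between the halves.

jj|jj|jj|jj|jj|jj|jj|jj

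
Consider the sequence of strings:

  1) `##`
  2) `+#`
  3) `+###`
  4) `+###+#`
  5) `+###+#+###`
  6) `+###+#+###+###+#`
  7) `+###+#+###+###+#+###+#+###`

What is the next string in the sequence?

+###+#+###+###+#+###+#+###+###+#+###+###+#

This is a Fibonacci-style word recurrence s(k) = s(k−1)·s(k−2): e.g. +#·## = +###.
Continuing: +###+#+###+###+#+###+#+### · +###+#+###+###+# gives term 8.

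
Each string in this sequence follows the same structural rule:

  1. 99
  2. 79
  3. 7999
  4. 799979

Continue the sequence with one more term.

This is a Fibonacci-style word recurrence s(k) = s(k−1)·s(k−2): e.g. 79·99 = 7999.
The next term joins 799979 and 7999.

7999797999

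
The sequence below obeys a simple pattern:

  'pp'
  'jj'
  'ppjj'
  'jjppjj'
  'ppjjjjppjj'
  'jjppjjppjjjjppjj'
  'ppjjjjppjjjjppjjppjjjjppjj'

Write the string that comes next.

jjppjjppjjjjppjjppjjjjppjjjjppjjppjjjjppjj

This is a Fibonacci-style word recurrence s(k) = s(k−2)·s(k−1): e.g. pp·jj = ppjj.
The next term joins jjppjjppjjjjppjj and ppjjjjppjjjjppjjppjjjjppjj.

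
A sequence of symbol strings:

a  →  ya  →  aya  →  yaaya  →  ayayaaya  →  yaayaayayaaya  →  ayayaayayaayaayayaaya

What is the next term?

yaayaayayaayaayayaayayaayaayayaaya

This is a Fibonacci-style word recurrence s(k) = s(k−2)·s(k−1): e.g. a·ya = aya.
So term 8 is yaayaayayaaya·ayayaayayaayaayayaaya.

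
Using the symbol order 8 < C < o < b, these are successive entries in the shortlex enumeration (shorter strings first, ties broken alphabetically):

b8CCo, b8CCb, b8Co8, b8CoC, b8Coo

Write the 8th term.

Advancing 3 positions from b8Coo through b8Coo → b8Cob → b8Cb8 reaches term 8.

b8CbC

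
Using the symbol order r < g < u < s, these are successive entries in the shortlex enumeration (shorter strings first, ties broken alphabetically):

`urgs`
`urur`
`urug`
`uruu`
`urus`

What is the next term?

Treat urus as a base-4 numeral over the given alphabet and add one, carrying through any trailing s's.

ursr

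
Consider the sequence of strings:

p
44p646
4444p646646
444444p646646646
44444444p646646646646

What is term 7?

Every step adds 44 to the front and 646 to the end of the previous string.
From 44444444p646646646646, 2 further steps: 44444444p646646646646 → 4444444444p646646646646646 → (answer).

444444444444p646646646646646646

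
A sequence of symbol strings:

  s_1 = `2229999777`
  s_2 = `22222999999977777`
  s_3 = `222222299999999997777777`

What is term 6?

Each string has the form 2^{2n+1} 9^{3n+1} 7^{2n+1} (n = 1, 2, …).
For term 6, n = 6, so the run lengths are 13, 19, 13.

222222222222299999999999999999997777777777777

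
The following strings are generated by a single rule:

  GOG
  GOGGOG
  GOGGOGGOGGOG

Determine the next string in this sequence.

Each string is two copies of the previous one concatenated.
Doubling GOGGOGGOGGOG:

GOGGOGGOGGOGGOGGOGGOGGOG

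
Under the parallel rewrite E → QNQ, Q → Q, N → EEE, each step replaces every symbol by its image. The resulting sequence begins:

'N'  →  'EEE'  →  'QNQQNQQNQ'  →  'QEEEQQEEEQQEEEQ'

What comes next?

φ(QEEEQQEEEQQEEEQ) expands symbol-by-symbol to Q QNQ QNQ QNQ Q Q QNQ QNQ QNQ Q Q QNQ QNQ QNQ Q; joining the 15 pieces gives the next term.

QQNQQNQQNQQQQNQQNQQNQQQQNQQNQQNQQ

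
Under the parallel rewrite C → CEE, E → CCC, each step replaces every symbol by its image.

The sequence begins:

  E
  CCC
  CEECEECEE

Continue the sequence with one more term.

Apply φ to CEECEECEE symbol by symbol: C→CEE, E→CCC, E→CCC, C→CEE, E→CCC, E→CCC, C→CEE, E→CCC, E→CCC; joined: CEE CCC CCC CEE CCC CCC CEE CCC CCC.

CEECCCCCCCEECCCCCCCEECCCCCC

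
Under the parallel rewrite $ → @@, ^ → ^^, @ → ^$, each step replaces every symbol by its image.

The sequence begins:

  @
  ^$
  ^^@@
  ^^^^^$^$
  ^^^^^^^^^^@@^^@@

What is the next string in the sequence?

^^^^^^^^^^^^^^^^^^^^^$^$^^^^^$^$

Replace each of the 16 characters of ^^^^^^^^^^@@^^@@ in place — ^^ ^^ ^^ ^^ ^^ ^^ ^^ ^^ ^^ ^^ ^$ ^$ ^^ ^^ ^$ ^$ — and concatenate.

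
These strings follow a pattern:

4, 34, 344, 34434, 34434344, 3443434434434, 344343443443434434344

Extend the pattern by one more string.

3443434434434344343443443434434434

This is a Fibonacci-style word recurrence s(k) = s(k−1)·s(k−2): e.g. 34·4 = 344.
So term 8 is 344343443443434434344·3443434434434.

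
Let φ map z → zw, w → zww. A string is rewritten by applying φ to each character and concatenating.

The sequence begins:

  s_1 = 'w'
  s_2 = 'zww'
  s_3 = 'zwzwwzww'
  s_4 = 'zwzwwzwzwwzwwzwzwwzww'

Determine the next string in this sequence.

Rewriting the 21 symbols of zwzwwzwzwwzwwzwzwwzww one by one yields zw zww zw zww zww zw zww zw zww zww zw zww zww zw zww zw zww zww zw zww zww; concatenated:

zwzwwzwzwwzwwzwzwwzwzwwzwwzwzwwzwwzwzwwzwzwwzwwzwzwwzww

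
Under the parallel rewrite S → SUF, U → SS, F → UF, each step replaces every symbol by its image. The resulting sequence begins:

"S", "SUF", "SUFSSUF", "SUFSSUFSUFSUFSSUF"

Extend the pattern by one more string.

SUFSSUFSUFSUFSSUFSUFSSUFSUFSSUFSUFSUFSSUF

φ(SUFSSUFSUFSUFSSUF) expands symbol-by-symbol to SUF SS UF SUF SUF SS UF SUF SS UF SUF SS UF SUF SUF SS UF; joining the 17 pieces gives the next term.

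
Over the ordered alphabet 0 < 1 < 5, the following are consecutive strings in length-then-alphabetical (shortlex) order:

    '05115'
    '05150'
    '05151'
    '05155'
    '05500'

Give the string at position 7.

Continuing the enumeration 2 steps past 05500: 05500 → 05501 → (answer).

05505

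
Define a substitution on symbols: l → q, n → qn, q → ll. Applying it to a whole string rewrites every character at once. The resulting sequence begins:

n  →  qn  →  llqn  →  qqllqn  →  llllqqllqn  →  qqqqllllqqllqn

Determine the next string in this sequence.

Rewriting the 14 symbols of qqqqllllqqllqn one by one yields ll ll ll ll q q q q ll ll q q ll qn; concatenated:

llllllllqqqqllllqqllqn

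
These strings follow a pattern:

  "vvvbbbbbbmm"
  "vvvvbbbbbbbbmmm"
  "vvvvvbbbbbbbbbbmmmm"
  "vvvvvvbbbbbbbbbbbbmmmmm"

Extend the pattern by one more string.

vvvvvvvbbbbbbbbbbbbbbmmmmmm

The n-th term is n v's then 2n b's then n-1 m's, where the shown terms are n = 3, 4, 5, 6.
Setting n = 7 gives 7, 14, 6 characters in each block.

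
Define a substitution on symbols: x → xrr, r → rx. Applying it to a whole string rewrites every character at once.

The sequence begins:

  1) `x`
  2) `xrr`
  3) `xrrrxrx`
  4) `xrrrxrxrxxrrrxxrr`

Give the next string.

Rewriting the 17 symbols of xrrrxrxrxxrrrxxrr one by one yields xrr rx rx rx xrr rx xrr rx xrr xrr rx rx rx xrr xrr rx rx; concatenated:

xrrrxrxrxxrrrxxrrrxxrrxrrrxrxrxxrrxrrrxrx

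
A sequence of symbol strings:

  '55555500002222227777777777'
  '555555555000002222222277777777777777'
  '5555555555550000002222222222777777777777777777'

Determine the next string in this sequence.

55555555555555500000002222222222227777777777777777777777

Term n consists of 3n 5's, followed by n+2 0's, followed by 2n+2 2's, followed by 4n+2 7's, where the shown terms are n = 2, 3, 4.
Setting n = 5 gives 15, 7, 12, 22 characters in each block.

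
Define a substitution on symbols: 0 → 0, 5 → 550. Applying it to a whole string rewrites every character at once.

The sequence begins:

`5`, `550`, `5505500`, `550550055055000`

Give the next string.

Replace each of the 15 characters of 550550055055000 in place — 550 550 0 550 550 0 0 550 550 0 550 550 0 0 0 — and concatenate.

5505500550550005505500550550000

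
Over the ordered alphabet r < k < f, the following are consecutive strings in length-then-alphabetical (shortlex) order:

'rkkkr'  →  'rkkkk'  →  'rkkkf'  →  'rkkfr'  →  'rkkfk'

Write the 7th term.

Stepping forward 2 times from rkkfk: rkkfk → rkkff, then the target.

rkfrr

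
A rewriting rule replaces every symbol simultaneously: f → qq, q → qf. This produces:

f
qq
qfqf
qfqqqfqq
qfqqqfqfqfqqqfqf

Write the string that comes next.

Rewriting the 16 symbols of qfqqqfqfqfqqqfqf one by one yields qf qq qf qf qf qq qf qq qf qq qf qf qf qq qf qq; concatenated:

qfqqqfqfqfqqqfqqqfqqqfqfqfqqqfqq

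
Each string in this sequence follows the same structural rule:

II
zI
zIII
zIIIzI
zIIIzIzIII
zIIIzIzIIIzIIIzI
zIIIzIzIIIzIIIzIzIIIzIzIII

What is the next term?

zIIIzIzIIIzIIIzIzIIIzIzIIIzIIIzIzIIIzIIIzI

Each term (from the third on) is the previous term followed by the one before it: term 3 = zI·II = zIII.
Continuing: zIIIzIzIIIzIIIzIzIIIzIzIII · zIIIzIzIIIzIIIzI gives term 8.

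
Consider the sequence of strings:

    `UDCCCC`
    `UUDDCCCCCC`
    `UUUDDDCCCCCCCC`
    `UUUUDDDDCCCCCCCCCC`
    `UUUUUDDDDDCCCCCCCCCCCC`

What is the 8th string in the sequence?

Reading off run lengths: U runs 1, 2, 3, 4, 5; D runs 1, 2, 3, 4, 5; C runs 4, 6, 8, 10, 12 — each is linear in n (n = 1, 2, …).
At n = 8 the blocks have lengths 8, 8, 18.

UUUUUUUUDDDDDDDDCCCCCCCCCCCCCCCCCC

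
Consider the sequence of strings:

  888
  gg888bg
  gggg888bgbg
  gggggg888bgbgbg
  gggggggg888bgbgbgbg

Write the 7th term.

s(k+1) = gg·s(k)·bg, so each term gains gg as a prefix and bg as a suffix.
From gggggggg888bgbgbgbg, 2 further steps: gggggggg888bgbgbgbg → gggggggggg888bgbgbgbgbg → (answer).

gggggggggggg888bgbgbgbgbgbg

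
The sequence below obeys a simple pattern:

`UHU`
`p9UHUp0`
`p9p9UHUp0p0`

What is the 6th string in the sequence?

p9p9p9p9p9UHUp0p0p0p0p0

Each term wraps the previous one in p9 on the left and p0 on the right.
From p9p9UHUp0p0, 3 further steps: p9p9UHUp0p0 → p9p9p9UHUp0p0p0 → p9p9p9p9UHUp0p0p0p0 → (answer).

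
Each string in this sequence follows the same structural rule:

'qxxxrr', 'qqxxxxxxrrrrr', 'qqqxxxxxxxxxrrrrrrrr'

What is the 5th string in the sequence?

The n-th term is n q's then 3n x's then 3n-1 r's (n = 1, 2, …).
For term 5, n = 5, so the run lengths are 5, 15, 14.

qqqqqxxxxxxxxxxxxxxxrrrrrrrrrrrrrr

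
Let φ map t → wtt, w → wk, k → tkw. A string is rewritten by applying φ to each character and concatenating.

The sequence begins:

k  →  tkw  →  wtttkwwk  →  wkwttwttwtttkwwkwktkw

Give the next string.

Applying the rule to each of the 21 symbols of wkwttwttwtttkwwkwktkw gives the pieces wk tkw wk wtt wtt wk wtt wtt wk wtt wtt wtt tkw wk wk tkw wk tkw wtt tkw wk, which concatenate to the answer.

wktkwwkwttwttwkwttwttwkwttwttwtttkwwkwktkwwktkwwtttkwwk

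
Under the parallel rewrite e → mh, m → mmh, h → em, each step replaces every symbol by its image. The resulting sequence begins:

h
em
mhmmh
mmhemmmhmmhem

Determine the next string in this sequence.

Replace each of the 13 characters of mmhemmmhmmhem in place — mmh mmh em mh mmh mmh mmh em mmh mmh em mh mmh — and concatenate.

mmhmmhemmhmmhmmhmmhemmmhmmhemmhmmh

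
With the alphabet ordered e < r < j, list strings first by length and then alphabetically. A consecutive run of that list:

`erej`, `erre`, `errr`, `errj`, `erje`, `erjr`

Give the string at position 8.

ejee

Continuing the enumeration 2 steps past erjr: erjr → erjj → (answer).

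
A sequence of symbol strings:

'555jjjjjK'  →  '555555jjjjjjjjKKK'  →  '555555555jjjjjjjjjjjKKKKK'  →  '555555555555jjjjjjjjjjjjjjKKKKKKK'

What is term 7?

The n-th term is 3n 5's then 3n+2 j's then 2n-1 K's (n = 1, 2, …).
At n = 7 the blocks have lengths 21, 23, 13.

555555555555555555555jjjjjjjjjjjjjjjjjjjjjjjKKKKKKKKKKKKK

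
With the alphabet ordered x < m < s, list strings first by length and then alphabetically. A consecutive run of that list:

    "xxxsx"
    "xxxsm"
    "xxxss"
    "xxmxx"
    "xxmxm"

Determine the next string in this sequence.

xxmxs

The successor of xxmxm increments the rightmost position that isn't already s and resets every position after it to x.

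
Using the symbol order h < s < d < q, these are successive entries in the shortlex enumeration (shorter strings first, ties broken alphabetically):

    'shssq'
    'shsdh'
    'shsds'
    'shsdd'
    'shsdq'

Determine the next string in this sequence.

shsqh

Find the rightmost character of shsdq below q, bump it to the next letter, and reset everything to its right to h.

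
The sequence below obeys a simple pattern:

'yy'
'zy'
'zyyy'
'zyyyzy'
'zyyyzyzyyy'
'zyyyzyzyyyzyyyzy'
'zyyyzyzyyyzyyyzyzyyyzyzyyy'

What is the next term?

zyyyzyzyyyzyyyzyzyyyzyzyyyzyyyzyzyyyzyyyzy

Each term (from the third on) is the previous term followed by the one before it: term 3 = zy·yy = zyyy.
The next term joins zyyyzyzyyyzyyyzyzyyyzyzyyy and zyyyzyzyyyzyyyzy.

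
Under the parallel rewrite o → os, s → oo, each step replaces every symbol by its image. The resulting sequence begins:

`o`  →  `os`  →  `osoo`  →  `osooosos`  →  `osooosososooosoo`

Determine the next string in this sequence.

Rewriting the 16 symbols of osooosososooosoo one by one yields os oo os os os oo os oo os oo os os os oo os os; concatenated:

osooosososooosooosooosososooosos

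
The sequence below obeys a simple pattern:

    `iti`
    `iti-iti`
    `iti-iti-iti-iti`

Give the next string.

Each string is two copies of the previous one joined by '-'.
Doubling iti-iti-iti-iti with '-' between the halves:

iti-iti-iti-iti-iti-iti-iti-iti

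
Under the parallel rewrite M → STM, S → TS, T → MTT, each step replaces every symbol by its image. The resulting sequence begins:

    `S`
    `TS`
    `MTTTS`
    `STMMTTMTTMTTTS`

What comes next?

Applying the rule to each of the 14 symbols of STMMTTMTTMTTTS gives the pieces TS MTT STM STM MTT MTT STM MTT MTT STM MTT MTT MTT TS, which concatenate to the answer.

TSMTTSTMSTMMTTMTTSTMMTTMTTSTMMTTMTTMTTTS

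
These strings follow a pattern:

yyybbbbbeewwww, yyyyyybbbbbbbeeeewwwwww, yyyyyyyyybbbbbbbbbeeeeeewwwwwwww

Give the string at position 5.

Each string has the form y^{3n} b^{2n+3} e^{2n} w^{2n+2} (n = 1, 2, …).
For term 5, n = 5, so the run lengths are 15, 13, 10, 12.

yyyyyyyyyyyyyyybbbbbbbbbbbbbeeeeeeeeeewwwwwwwwwwww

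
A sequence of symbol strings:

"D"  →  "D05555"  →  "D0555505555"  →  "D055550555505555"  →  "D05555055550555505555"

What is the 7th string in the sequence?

D055550555505555055550555505555

The strings grow by a fixed suffix 05555 each time.
From D05555055550555505555, 2 further steps: D05555055550555505555 → D0555505555055550555505555 → (answer).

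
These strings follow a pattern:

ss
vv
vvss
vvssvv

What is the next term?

vvssvvvvss

From term 3 onward, concatenate the last term with the second-to-last: vv·ss = vvss, vvss·vv = vvssvv, …
Continuing: vvssvv · vvss gives term 5.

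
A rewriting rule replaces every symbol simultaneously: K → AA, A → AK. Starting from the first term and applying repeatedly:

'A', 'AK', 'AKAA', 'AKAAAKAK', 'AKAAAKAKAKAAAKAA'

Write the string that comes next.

Rewriting the 16 symbols of AKAAAKAKAKAAAKAA one by one yields AK AA AK AK AK AA AK AA AK AA AK AK AK AA AK AK; concatenated:

AKAAAKAKAKAAAKAAAKAAAKAKAKAAAKAK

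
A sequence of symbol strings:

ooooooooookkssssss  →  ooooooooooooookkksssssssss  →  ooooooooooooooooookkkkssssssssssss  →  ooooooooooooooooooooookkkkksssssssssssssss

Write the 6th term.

ooooooooooooooooooooooooooooookkkkkkksssssssssssssssssssss

Term n consists of 4n+2 o's, followed by n k's, followed by 3n s's, where the shown terms are n = 2, 3, 4, 5.
At n = 7 the blocks have lengths 30, 7, 21.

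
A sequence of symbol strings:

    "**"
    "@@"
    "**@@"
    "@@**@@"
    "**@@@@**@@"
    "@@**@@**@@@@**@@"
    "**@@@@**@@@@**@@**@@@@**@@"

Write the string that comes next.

Each term (from the third on) is the two preceding terms concatenated in order: term 3 = **·@@ = **@@.
Continuing: @@**@@**@@@@**@@ · **@@@@**@@@@**@@**@@@@**@@ gives term 8.

@@**@@**@@@@**@@**@@@@**@@@@**@@**@@@@**@@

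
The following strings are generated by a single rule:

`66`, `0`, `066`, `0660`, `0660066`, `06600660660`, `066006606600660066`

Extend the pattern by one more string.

06600660660066006606600660660

This is a Fibonacci-style word recurrence s(k) = s(k−1)·s(k−2): e.g. 0·66 = 066.
The next term joins 066006606600660066 and 06600660660.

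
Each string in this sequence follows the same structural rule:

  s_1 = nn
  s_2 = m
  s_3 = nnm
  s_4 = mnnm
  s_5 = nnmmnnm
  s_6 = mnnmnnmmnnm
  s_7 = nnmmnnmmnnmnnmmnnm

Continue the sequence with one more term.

This is a Fibonacci-style word recurrence s(k) = s(k−2)·s(k−1): e.g. nn·m = nnm.
The next term joins mnnmnnmmnnm and nnmmnnmmnnmnnmmnnm.

mnnmnnmmnnmnnmmnnmmnnmnnmmnnm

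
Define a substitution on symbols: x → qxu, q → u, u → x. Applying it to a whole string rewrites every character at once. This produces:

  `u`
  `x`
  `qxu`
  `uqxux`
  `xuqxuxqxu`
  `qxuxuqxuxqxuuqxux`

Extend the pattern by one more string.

uqxuxqxuxuqxuxqxuuqxuxxuqxuxqxu

Applying the rule to each of the 17 symbols of qxuxuqxuxqxuuqxux gives the pieces u qxu x qxu x u qxu x qxu u qxu x x u qxu x qxu, which concatenate to the answer.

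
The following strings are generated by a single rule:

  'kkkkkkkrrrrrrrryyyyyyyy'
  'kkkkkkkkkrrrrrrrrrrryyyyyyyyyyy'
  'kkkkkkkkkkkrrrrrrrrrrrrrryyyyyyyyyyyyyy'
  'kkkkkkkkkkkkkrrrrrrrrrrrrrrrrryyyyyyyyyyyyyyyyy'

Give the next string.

kkkkkkkkkkkkkkkrrrrrrrrrrrrrrrrrrrryyyyyyyyyyyyyyyyyyyy

Term n consists of 2n+1 k's, followed by 3n-1 r's, followed by 3n-1 y's, where the shown terms are n = 3, 4, 5, 6.
Setting n = 7 gives 15, 20, 20 characters in each block.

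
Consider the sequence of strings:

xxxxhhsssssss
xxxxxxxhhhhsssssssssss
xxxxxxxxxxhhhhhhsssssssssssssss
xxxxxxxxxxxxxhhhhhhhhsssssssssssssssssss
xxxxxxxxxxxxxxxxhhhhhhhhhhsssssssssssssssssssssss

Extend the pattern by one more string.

Reading off run lengths: x runs 4, 7, 10, 13, 16; h runs 2, 4, 6, 8, 10; s runs 7, 11, 15, 19, 23 — each is linear in n (n = 1, 2, …).
Setting n = 6 gives 19, 12, 27 characters in each block.

xxxxxxxxxxxxxxxxxxxhhhhhhhhhhhhsssssssssssssssssssssssssss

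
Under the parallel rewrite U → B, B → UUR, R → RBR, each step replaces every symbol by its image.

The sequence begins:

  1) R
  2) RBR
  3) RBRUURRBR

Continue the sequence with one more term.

RBRUURRBRBBRBRRBRUURRBR

Rewriting each symbol of RBRUURRBR: R→RBR, B→UUR, R→RBR, U→B, U→B, R→RBR, R→RBR, B→UUR, R→RBR, which concatenates to RBR UUR RBR B B RBR RBR UUR RBR.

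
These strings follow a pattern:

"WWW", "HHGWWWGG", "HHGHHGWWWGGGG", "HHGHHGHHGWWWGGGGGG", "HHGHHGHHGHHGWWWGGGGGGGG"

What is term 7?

HHGHHGHHGHHGHHGHHGWWWGGGGGGGGGGGG

Each term wraps the previous one in HHG on the left and GG on the right.
From HHGHHGHHGHHGWWWGGGGGGGG, 2 further steps: HHGHHGHHGHHGWWWGGGGGGGG → HHGHHGHHGHHGHHGWWWGGGGGGGGGG → (answer).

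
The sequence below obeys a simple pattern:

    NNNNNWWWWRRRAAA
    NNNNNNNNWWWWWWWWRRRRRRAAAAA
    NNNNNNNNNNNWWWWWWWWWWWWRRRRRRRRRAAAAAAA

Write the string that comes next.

Reading off run lengths: N runs 5, 8, 11; W runs 4, 8, 12; R runs 3, 6, 9; A runs 3, 5, 7 — each is linear in n (n = 1, 2, …).
Setting n = 4 gives 14, 16, 12, 9 characters in each block.

NNNNNNNNNNNNNNWWWWWWWWWWWWWWWWRRRRRRRRRRRRAAAAAAAAA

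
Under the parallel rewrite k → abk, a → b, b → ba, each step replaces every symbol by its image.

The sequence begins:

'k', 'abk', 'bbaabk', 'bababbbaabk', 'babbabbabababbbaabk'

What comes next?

babbababbababbabbabbabababbbaabk

Replace each of the 19 characters of babbabbabababbbaabk in place — ba b ba ba b ba ba b ba b ba b ba ba ba b b ba abk — and concatenate.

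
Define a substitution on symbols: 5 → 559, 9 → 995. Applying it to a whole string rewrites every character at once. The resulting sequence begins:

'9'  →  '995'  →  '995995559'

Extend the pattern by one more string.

Rewriting each symbol of 995995559: 9→995, 9→995, 5→559, 9→995, 9→995, 5→559, 5→559, 5→559, 9→995, which concatenates to 995 995 559 995 995 559 559 559 995.

995995559995995559559559995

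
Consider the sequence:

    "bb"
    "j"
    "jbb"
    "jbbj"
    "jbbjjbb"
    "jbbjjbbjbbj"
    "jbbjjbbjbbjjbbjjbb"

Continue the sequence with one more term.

jbbjjbbjbbjjbbjjbbjbbjjbbjbbj

This is a Fibonacci-style word recurrence s(k) = s(k−1)·s(k−2): e.g. j·bb = jbb.
The next term joins jbbjjbbjbbjjbbjjbb and jbbjjbbjbbj.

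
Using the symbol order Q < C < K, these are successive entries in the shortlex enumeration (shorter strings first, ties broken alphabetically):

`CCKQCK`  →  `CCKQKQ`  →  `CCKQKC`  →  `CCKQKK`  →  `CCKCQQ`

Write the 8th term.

Stepping forward 3 times from CCKCQQ: CCKCQQ → CCKCQC → CCKCQK, then the target.

CCKCCQ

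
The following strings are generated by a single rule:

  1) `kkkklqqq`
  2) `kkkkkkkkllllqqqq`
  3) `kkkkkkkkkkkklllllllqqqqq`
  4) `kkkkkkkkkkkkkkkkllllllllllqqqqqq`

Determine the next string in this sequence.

Each string has the form k^{4n} l^{3n-2} q^{n+2} (n = 1, 2, …).
At n = 5 the blocks have lengths 20, 13, 7.

kkkkkkkkkkkkkkkkkkkklllllllllllllqqqqqqq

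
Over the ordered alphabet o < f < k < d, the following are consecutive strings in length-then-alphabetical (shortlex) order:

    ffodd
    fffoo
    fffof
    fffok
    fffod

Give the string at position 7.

Continuing the enumeration 2 steps past fffod: fffod → ffffo → (answer).

fffff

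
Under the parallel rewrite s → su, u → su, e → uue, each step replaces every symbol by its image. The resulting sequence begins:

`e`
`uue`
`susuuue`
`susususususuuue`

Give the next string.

Rewriting the 15 symbols of susususususuuue one by one yields su su su su su su su su su su su su su su uue; concatenated:

susususususususususususususuuue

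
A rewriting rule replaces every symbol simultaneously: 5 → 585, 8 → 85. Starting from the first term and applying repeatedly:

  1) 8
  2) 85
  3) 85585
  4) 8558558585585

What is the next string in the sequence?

8558558585585585855858558558585585

Applying the rule to each of the 13 symbols of 8558558585585 gives the pieces 85 585 585 85 585 585 85 585 85 585 585 85 585, which concatenate to the answer.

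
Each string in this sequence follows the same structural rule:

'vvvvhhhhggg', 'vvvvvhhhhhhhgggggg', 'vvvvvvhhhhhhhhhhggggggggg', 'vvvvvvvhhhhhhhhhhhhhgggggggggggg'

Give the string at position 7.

Term n consists of n+3 v's, followed by 3n+1 h's, followed by 3n g's (n = 1, 2, …).
For term 7, n = 7, so the run lengths are 10, 22, 21.

vvvvvvvvvvhhhhhhhhhhhhhhhhhhhhhhggggggggggggggggggggg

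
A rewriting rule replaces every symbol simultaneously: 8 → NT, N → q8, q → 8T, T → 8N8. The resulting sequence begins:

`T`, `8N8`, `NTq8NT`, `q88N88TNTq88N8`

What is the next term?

Replace each of the 14 characters of q88N88TNTq88N8 in place — 8T NT NT q8 NT NT 8N8 q8 8N8 8T NT NT q8 NT — and concatenate.

8TNTNTq8NTNT8N8q88N88TNTNTq8NT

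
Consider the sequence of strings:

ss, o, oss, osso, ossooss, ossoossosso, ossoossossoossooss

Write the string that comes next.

ossoossossoossoossossoossosso

This is a Fibonacci-style word recurrence s(k) = s(k−1)·s(k−2): e.g. o·ss = oss.
The next term joins ossoossossoossooss and ossoossosso.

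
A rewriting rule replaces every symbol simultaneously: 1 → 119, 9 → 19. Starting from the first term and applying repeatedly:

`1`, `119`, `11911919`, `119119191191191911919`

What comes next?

Replace each of the 21 characters of 119119191191191911919 in place — 119 119 19 119 119 19 119 19 119 119 19 119 119 19 119 19 119 119 19 119 19 — and concatenate.

1191191911911919119191191191911911919119191191191911919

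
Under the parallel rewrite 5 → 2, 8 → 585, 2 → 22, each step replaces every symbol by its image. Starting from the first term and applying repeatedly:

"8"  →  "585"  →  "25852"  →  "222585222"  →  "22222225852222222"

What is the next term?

Applying the rule to each of the 17 symbols of 22222225852222222 gives the pieces 22 22 22 22 22 22 22 2 585 2 22 22 22 22 22 22 22, which concatenate to the answer.

222222222222222585222222222222222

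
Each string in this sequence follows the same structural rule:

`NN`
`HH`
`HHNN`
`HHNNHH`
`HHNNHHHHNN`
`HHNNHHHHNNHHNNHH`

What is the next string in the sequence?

HHNNHHHHNNHHNNHHHHNNHHHHNN

This is a Fibonacci-style word recurrence s(k) = s(k−1)·s(k−2): e.g. HH·NN = HHNN.
So term 7 is HHNNHHHHNNHHNNHH·HHNNHHHHNN.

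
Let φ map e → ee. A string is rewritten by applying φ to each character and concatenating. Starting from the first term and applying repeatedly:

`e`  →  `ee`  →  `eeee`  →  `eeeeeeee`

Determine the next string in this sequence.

Apply φ to eeeeeeee symbol by symbol: e→ee, e→ee, e→ee, e→ee, e→ee, e→ee, e→ee, e→ee; joined: ee ee ee ee ee ee ee ee.

eeeeeeeeeeeeeeee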